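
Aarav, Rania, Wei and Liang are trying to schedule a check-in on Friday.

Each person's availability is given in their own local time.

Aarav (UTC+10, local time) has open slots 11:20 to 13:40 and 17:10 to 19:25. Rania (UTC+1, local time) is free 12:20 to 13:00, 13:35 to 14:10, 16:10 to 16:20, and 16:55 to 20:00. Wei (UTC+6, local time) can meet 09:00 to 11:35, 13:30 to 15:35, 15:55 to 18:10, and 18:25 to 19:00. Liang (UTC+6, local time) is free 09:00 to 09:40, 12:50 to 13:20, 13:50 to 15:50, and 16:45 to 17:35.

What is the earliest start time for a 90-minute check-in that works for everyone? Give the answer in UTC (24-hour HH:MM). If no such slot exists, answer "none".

none

Aarav → UTC: 01:20–03:40, 07:10–09:25.
Rania → UTC: 11:20–12:00, 12:35–13:10, 15:10–15:20, 15:55–19:00.
Wei → UTC: 03:00–05:35, 07:30–09:35, 09:55–12:10, 12:25–13:00.
Liang → UTC: 03:00–03:40, 06:50–07:20, 07:50–09:50, 10:45–11:35.
Aarav ∩ Rania: (none).
Aarav ∩ Rania ∩ Wei: (none).
Aarav ∩ Rania ∩ Wei ∩ Liang: (none).
Windows ≥ 90 min: (none).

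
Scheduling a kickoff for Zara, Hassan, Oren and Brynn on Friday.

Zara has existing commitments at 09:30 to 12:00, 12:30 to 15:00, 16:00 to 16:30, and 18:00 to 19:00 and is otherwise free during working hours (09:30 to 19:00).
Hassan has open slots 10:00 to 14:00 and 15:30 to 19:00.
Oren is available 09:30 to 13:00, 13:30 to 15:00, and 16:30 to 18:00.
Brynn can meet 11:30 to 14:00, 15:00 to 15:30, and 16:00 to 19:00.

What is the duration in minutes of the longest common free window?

90 minutes

Zara free within 09:30–19:00: 12:00–12:30, 15:00–16:00, 16:30–18:00.
Zara ∩ Hassan: 12:00–12:30, 15:30–16:00, 16:30–18:00.
Zara ∩ Hassan ∩ Oren: 12:00–12:30, 16:30–18:00.
Zara ∩ Hassan ∩ Oren ∩ Brynn: 12:00–12:30, 16:30–18:00.
Common window lengths: 30, 90 min; longest is 90.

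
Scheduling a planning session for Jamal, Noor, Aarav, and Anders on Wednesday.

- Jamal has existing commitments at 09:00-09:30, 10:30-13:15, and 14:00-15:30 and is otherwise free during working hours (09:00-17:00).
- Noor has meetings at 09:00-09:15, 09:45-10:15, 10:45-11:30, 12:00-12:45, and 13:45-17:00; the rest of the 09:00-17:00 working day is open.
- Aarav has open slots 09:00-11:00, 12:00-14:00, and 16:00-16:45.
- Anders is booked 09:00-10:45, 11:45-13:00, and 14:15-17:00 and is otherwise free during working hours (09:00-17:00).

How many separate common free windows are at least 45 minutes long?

0

Jamal free within 09:00–17:00: 09:30–10:30, 13:15–14:00, 15:30–17:00.
Noor free within 09:00–17:00: 09:15–09:45, 10:15–10:45, 11:30–12:00, 12:45–13:45.
Anders free within 09:00–17:00: 10:45–11:45, 13:00–14:15.
Jamal ∩ Noor: 09:30–09:45, 10:15–10:30, 13:15–13:45.
Jamal ∩ Noor ∩ Aarav: 09:30–09:45, 10:15–10:30, 13:15–13:45.
Jamal ∩ Noor ∩ Aarav ∩ Anders: 13:15–13:45.
Windows ≥ 45 min: (none).
That's 0 windows.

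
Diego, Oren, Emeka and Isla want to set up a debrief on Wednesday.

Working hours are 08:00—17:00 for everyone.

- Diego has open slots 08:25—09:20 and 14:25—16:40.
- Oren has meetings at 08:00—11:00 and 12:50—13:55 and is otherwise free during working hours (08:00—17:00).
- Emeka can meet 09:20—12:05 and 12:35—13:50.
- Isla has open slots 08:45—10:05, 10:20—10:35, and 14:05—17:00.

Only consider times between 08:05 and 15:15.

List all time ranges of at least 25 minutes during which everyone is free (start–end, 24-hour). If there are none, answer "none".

none

Oren free within 08:00–17:00: 11:00–12:50, 13:55–17:00.
Diego ∩ Oren: 14:25–16:40.
Diego ∩ Oren ∩ Emeka: (none).
Diego ∩ Oren ∩ Emeka ∩ Isla: (none).
Restricted to 08:05–15:15: (none).
Windows ≥ 25 min: (none).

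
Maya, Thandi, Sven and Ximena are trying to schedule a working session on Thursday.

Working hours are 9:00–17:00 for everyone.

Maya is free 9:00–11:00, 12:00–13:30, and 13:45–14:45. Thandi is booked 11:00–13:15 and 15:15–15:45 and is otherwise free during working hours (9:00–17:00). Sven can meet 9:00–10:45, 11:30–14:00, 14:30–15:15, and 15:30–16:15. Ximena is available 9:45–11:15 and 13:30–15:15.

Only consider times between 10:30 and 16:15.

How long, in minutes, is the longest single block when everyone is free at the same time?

15 minutes

Thandi free within 09:00–17:00: 09:00–11:00, 13:15–15:15, 15:45–17:00.
Maya ∩ Thandi: 09:00–11:00, 13:15–13:30, 13:45–14:45.
Maya ∩ Thandi ∩ Sven: 09:00–10:45, 13:15–13:30, 13:45–14:00, 14:30–14:45.
Maya ∩ Thandi ∩ Sven ∩ Ximena: 09:45–10:45, 13:45–14:00, 14:30–14:45.
Restricted to 10:30–16:15: 10:30–10:45, 13:45–14:00, 14:30–14:45.
Common window lengths: 15, 15, 15 min; longest is 15.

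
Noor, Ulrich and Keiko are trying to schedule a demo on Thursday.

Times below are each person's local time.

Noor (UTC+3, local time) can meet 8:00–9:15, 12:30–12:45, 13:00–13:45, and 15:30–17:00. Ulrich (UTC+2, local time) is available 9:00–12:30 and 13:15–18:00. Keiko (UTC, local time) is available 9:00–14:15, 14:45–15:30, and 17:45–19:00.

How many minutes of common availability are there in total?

135 minutes

Noor → UTC: 05:00–06:15, 09:30–09:45, 10:00–10:45, 12:30–14:00.
Ulrich → UTC: 07:00–10:30, 11:15–16:00.
Keiko → UTC: 09:00–14:15, 14:45–15:30, 17:45–19:00.
Noor ∩ Ulrich: 09:30–09:45, 10:00–10:30, 12:30–14:00.
Noor ∩ Ulrich ∩ Keiko: 09:30–09:45, 10:00–10:30, 12:30–14:00.
Total common minutes: 15 + 30 + 90 = 135.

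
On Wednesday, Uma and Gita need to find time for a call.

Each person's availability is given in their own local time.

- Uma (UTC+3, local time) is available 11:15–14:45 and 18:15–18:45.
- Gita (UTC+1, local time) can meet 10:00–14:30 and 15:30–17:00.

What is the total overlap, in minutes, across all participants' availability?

Uma → UTC: 08:15–11:45, 15:15–15:45.
Gita → UTC: 09:00–13:30, 14:30–16:00.
Uma ∩ Gita: 09:00–11:45, 15:15–15:45.
Total common minutes: 165 + 30 = 195.

195 minutes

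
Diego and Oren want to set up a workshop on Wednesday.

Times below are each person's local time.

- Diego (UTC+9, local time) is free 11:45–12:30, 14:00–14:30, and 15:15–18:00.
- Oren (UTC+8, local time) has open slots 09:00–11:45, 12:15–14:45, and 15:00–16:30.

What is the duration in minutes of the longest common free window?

90 minutes

Diego → UTC: 02:45–03:30, 05:00–05:30, 06:15–09:00.
Oren → UTC: 01:00–03:45, 04:15–06:45, 07:00–08:30.
Diego ∩ Oren: 02:45–03:30, 05:00–05:30, 06:15–06:45, 07:00–08:30.
Common window lengths: 45, 30, 30, 90 min; longest is 90.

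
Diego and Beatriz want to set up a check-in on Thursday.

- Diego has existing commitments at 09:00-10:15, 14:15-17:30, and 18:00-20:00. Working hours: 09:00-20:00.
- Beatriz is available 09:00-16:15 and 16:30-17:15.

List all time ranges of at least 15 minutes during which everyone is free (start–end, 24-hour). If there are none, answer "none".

10:15–14:15

Diego free within 09:00–20:00: 10:15–14:15, 17:30–18:00.
Diego ∩ Beatriz: 10:15–14:15.
Windows ≥ 15 min: 10:15–14:15.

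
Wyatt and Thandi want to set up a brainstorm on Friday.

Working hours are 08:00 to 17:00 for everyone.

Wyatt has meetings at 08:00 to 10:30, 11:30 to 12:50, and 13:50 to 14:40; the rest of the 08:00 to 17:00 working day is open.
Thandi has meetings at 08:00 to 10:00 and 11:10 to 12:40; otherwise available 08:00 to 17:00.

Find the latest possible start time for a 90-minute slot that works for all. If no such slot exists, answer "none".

15:30

Wyatt free within 08:00–17:00: 10:30–11:30, 12:50–13:50, 14:40–17:00.
Thandi free within 08:00–17:00: 10:00–11:10, 12:40–17:00.
Wyatt ∩ Thandi: 10:30–11:10, 12:50–13:50, 14:40–17:00.
Windows ≥ 90 min: 14:40–17:00.
Latest start in the last window 14:40–17:00 is 17:00 − 90 min = 15:30.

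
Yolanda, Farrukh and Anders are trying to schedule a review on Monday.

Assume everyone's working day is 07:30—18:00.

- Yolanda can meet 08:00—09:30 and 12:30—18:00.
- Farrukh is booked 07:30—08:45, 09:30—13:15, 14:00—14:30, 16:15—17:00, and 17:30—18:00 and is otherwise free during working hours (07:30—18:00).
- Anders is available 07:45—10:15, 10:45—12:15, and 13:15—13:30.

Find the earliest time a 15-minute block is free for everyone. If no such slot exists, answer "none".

08:45

Farrukh free within 07:30–18:00: 08:45–09:30, 13:15–14:00, 14:30–16:15, 17:00–17:30.
Yolanda ∩ Farrukh: 08:45–09:30, 13:15–14:00, 14:30–16:15, 17:00–17:30.
Yolanda ∩ Farrukh ∩ Anders: 08:45–09:30, 13:15–13:30.
Windows ≥ 15 min: 08:45–09:30, 13:15–13:30.
Earliest such window starts at 08:45.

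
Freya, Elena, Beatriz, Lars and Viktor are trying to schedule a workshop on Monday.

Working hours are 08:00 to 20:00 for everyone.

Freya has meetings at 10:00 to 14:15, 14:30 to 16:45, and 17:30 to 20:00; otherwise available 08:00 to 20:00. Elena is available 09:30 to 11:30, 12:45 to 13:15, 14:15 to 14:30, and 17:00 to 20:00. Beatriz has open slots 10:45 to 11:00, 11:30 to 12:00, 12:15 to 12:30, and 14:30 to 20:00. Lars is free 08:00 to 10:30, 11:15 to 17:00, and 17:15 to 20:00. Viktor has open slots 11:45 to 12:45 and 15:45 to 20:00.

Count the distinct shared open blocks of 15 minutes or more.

Freya free within 08:00–20:00: 08:00–10:00, 14:15–14:30, 16:45–17:30.
Freya ∩ Elena: 09:30–10:00, 14:15–14:30, 17:00–17:30.
Freya ∩ Elena ∩ Beatriz: 17:00–17:30.
Freya ∩ Elena ∩ Beatriz ∩ Lars: 17:15–17:30.
Freya ∩ Elena ∩ Beatriz ∩ Lars ∩ Viktor: 17:15–17:30.
Windows ≥ 15 min: 17:15–17:30.
That's 1 window.

1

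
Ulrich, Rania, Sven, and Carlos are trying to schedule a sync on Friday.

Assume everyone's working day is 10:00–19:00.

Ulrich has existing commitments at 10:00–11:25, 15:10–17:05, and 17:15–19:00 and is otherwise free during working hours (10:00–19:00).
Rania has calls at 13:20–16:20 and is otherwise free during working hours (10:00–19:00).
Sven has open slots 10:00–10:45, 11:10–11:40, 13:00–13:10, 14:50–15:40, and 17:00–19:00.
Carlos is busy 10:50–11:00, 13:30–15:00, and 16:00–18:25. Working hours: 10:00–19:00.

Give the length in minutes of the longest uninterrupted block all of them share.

15 minutes

Ulrich free within 10:00–19:00: 11:25–15:10, 17:05–17:15.
Rania free within 10:00–19:00: 10:00–13:20, 16:20–19:00.
Carlos free within 10:00–19:00: 10:00–10:50, 11:00–13:30, 15:00–16:00, 18:25–19:00.
Ulrich ∩ Rania: 11:25–13:20, 17:05–17:15.
Ulrich ∩ Rania ∩ Sven: 11:25–11:40, 13:00–13:10, 17:05–17:15.
Ulrich ∩ Rania ∩ Sven ∩ Carlos: 11:25–11:40, 13:00–13:10.
Common window lengths: 15, 10 min; longest is 15.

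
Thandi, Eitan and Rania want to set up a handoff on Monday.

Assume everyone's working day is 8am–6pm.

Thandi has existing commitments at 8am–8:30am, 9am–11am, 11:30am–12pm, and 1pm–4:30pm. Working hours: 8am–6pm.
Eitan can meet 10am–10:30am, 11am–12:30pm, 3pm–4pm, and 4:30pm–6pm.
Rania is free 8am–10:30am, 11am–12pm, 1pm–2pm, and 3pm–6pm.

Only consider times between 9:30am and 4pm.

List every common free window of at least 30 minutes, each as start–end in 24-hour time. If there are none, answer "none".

11:00–11:30

Thandi free within 08:00–18:00: 08:30–09:00, 11:00–11:30, 12:00–13:00, 16:30–18:00.
Thandi ∩ Eitan: 11:00–11:30, 12:00–12:30, 16:30–18:00.
Thandi ∩ Eitan ∩ Rania: 11:00–11:30, 16:30–18:00.
Restricted to 09:30–16:00: 11:00–11:30.
Windows ≥ 30 min: 11:00–11:30.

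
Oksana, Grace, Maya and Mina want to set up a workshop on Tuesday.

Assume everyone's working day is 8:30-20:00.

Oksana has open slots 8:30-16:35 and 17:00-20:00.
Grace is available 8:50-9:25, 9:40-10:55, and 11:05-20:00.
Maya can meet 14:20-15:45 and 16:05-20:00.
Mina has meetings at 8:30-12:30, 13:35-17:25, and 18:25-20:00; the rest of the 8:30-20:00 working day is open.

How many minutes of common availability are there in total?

Mina free within 08:30–20:00: 12:30–13:35, 17:25–18:25.
Oksana ∩ Grace: 08:50–09:25, 09:40–10:55, 11:05–16:35, 17:00–20:00.
Oksana ∩ Grace ∩ Maya: 14:20–15:45, 16:05–16:35, 17:00–20:00.
Oksana ∩ Grace ∩ Maya ∩ Mina: 17:25–18:25.
Total common minutes: 60.

60 minutes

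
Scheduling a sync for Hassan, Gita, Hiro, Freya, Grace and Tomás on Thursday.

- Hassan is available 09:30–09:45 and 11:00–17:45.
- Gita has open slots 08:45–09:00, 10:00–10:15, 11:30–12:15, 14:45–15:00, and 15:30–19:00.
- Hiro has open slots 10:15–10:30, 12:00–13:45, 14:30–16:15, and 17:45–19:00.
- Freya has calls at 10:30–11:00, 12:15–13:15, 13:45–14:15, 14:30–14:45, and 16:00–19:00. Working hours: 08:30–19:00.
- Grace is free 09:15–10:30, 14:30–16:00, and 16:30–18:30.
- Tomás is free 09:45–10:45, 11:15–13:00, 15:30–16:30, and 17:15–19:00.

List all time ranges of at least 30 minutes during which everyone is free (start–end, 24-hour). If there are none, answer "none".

15:30–16:00

Freya free within 08:30–19:00: 08:30–10:30, 11:00–12:15, 13:15–13:45, 14:15–14:30, 14:45–16:00.
Hassan ∩ Gita: 11:30–12:15, 14:45–15:00, 15:30–17:45.
Hassan ∩ Gita ∩ Hiro: 12:00–12:15, 14:45–15:00, 15:30–16:15.
Hassan ∩ Gita ∩ Hiro ∩ Freya: 12:00–12:15, 14:45–15:00, 15:30–16:00.
Hassan ∩ Gita ∩ Hiro ∩ Freya ∩ Grace: 14:45–15:00, 15:30–16:00.
Hassan ∩ Gita ∩ Hiro ∩ Freya ∩ Grace ∩ Tomás: 15:30–16:00.
Windows ≥ 30 min: 15:30–16:00.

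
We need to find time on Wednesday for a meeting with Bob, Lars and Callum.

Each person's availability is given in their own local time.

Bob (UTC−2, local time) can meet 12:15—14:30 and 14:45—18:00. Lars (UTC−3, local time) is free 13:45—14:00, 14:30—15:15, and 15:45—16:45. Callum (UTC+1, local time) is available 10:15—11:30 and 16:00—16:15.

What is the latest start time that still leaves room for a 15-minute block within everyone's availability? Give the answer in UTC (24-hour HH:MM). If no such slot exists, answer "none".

none

Bob → UTC: 14:15–16:30, 16:45–20:00.
Lars → UTC: 16:45–17:00, 17:30–18:15, 18:45–19:45.
Callum → UTC: 09:15–10:30, 15:00–15:15.
Bob ∩ Lars: 16:45–17:00, 17:30–18:15, 18:45–19:45.
Bob ∩ Lars ∩ Callum: (none).
Windows ≥ 15 min: (none).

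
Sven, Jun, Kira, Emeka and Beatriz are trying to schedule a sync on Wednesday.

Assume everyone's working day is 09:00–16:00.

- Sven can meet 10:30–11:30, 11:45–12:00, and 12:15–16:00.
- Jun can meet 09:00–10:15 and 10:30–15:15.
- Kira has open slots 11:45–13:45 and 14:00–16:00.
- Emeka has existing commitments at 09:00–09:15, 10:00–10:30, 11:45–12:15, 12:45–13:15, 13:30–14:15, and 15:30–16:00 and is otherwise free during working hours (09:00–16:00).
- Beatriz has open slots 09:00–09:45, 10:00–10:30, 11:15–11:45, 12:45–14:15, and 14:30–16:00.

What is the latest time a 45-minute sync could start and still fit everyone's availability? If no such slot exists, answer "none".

14:30

Emeka free within 09:00–16:00: 09:15–10:00, 10:30–11:45, 12:15–12:45, 13:15–13:30, 14:15–15:30.
Sven ∩ Jun: 10:30–11:30, 11:45–12:00, 12:15–15:15.
Sven ∩ Jun ∩ Kira: 11:45–12:00, 12:15–13:45, 14:00–15:15.
Sven ∩ Jun ∩ Kira ∩ Emeka: 12:15–12:45, 13:15–13:30, 14:15–15:15.
Sven ∩ Jun ∩ Kira ∩ Emeka ∩ Beatriz: 13:15–13:30, 14:30–15:15.
Windows ≥ 45 min: 14:30–15:15.
Latest start in the last window 14:30–15:15 is 15:15 − 45 min = 14:30.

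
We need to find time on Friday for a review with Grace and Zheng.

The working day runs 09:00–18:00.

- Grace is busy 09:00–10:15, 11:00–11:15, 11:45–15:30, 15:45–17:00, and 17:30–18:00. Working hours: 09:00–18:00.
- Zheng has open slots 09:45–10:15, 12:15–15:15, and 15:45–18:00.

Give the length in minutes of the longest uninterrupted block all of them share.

30 minutes

Grace free within 09:00–18:00: 10:15–11:00, 11:15–11:45, 15:30–15:45, 17:00–17:30.
Grace ∩ Zheng: 17:00–17:30.
Single common window of 30 minutes.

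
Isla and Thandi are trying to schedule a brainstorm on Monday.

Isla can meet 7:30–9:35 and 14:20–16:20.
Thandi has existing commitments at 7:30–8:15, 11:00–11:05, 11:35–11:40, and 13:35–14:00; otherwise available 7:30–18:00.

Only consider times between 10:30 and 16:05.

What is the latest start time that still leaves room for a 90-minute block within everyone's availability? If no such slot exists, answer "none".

Thandi free within 07:30–18:00: 08:15–11:00, 11:05–11:35, 11:40–13:35, 14:00–18:00.
Isla ∩ Thandi: 08:15–09:35, 14:20–16:20.
Restricted to 10:30–16:05: 14:20–16:05.
Windows ≥ 90 min: 14:20–16:05.
Latest start in the last window 14:20–16:05 is 16:05 − 90 min = 14:35.

14:35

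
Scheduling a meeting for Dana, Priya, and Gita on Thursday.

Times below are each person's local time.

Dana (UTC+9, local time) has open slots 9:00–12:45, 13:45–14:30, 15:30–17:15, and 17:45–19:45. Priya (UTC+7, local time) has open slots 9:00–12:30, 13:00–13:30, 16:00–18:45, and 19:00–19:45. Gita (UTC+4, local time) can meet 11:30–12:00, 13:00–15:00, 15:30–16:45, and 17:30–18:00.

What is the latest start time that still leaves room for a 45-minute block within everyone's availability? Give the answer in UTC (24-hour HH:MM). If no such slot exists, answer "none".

Dana → UTC: 00:00–03:45, 04:45–05:30, 06:30–08:15, 08:45–10:45.
Priya → UTC: 02:00–05:30, 06:00–06:30, 09:00–11:45, 12:00–12:45.
Gita → UTC: 07:30–08:00, 09:00–11:00, 11:30–12:45, 13:30–14:00.
Dana ∩ Priya: 02:00–03:45, 04:45–05:30, 09:00–10:45.
Dana ∩ Priya ∩ Gita: 09:00–10:45.
Windows ≥ 45 min: 09:00–10:45.
Latest start in the last window 09:00–10:45 is 10:45 − 45 min = 10:00.

10:00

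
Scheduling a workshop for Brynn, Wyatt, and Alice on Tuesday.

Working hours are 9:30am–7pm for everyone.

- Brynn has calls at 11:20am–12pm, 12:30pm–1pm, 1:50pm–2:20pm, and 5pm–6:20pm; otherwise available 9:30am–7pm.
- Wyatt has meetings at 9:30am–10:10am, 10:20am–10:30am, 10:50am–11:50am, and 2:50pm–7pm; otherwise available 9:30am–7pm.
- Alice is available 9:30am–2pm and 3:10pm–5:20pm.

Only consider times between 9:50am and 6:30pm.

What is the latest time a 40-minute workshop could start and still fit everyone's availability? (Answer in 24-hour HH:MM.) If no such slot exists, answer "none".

Brynn free within 09:30–19:00: 09:30–11:20, 12:00–12:30, 13:00–13:50, 14:20–17:00, 18:20–19:00.
Wyatt free within 09:30–19:00: 10:10–10:20, 10:30–10:50, 11:50–14:50.
Brynn ∩ Wyatt: 10:10–10:20, 10:30–10:50, 12:00–12:30, 13:00–13:50, 14:20–14:50.
Brynn ∩ Wyatt ∩ Alice: 10:10–10:20, 10:30–10:50, 12:00–12:30, 13:00–13:50.
Restricted to 09:50–18:30: 10:10–10:20, 10:30–10:50, 12:00–12:30, 13:00–13:50.
Windows ≥ 40 min: 13:00–13:50.
Latest start in the last window 13:00–13:50 is 13:50 − 40 min = 13:10.

13:10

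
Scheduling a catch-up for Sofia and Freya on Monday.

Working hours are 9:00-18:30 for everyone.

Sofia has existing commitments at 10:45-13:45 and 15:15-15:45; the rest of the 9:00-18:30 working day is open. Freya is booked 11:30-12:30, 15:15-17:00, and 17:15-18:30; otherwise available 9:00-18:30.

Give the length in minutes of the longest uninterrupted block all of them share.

105 minutes

Sofia free within 09:00–18:30: 09:00–10:45, 13:45–15:15, 15:45–18:30.
Freya free within 09:00–18:30: 09:00–11:30, 12:30–15:15, 17:00–17:15.
Sofia ∩ Freya: 09:00–10:45, 13:45–15:15, 17:00–17:15.
Common window lengths: 105, 90, 15 min; longest is 105.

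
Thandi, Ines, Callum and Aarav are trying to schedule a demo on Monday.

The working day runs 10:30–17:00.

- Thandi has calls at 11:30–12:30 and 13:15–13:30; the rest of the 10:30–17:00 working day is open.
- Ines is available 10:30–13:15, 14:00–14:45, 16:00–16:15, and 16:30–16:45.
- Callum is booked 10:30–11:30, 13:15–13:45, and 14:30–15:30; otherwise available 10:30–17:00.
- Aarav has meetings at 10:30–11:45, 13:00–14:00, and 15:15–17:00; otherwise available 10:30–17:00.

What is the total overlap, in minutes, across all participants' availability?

Thandi free within 10:30–17:00: 10:30–11:30, 12:30–13:15, 13:30–17:00.
Callum free within 10:30–17:00: 11:30–13:15, 13:45–14:30, 15:30–17:00.
Aarav free within 10:30–17:00: 11:45–13:00, 14:00–15:15.
Thandi ∩ Ines: 10:30–11:30, 12:30–13:15, 14:00–14:45, 16:00–16:15, 16:30–16:45.
Thandi ∩ Ines ∩ Callum: 12:30–13:15, 14:00–14:30, 16:00–16:15, 16:30–16:45.
Thandi ∩ Ines ∩ Callum ∩ Aarav: 12:30–13:00, 14:00–14:30.
Total common minutes: 30 + 30 = 60.

60 minutes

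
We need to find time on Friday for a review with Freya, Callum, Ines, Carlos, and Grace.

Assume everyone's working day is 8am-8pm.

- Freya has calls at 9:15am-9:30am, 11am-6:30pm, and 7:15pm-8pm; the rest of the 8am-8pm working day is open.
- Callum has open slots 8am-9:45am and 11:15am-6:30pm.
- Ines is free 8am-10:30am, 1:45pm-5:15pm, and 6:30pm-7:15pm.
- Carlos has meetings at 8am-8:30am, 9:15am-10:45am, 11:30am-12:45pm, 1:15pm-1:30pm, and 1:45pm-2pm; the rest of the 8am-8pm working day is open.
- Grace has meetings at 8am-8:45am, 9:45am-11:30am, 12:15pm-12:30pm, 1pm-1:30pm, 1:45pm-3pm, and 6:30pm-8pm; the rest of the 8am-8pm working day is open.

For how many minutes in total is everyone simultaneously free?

Freya free within 08:00–20:00: 08:00–09:15, 09:30–11:00, 18:30–19:15.
Carlos free within 08:00–20:00: 08:30–09:15, 10:45–11:30, 12:45–13:15, 13:30–13:45, 14:00–20:00.
Grace free within 08:00–20:00: 08:45–09:45, 11:30–12:15, 12:30–13:00, 13:30–13:45, 15:00–18:30.
Freya ∩ Callum: 08:00–09:15, 09:30–09:45.
Freya ∩ Callum ∩ Ines: 08:00–09:15, 09:30–09:45.
Freya ∩ Callum ∩ Ines ∩ Carlos: 08:30–09:15.
Freya ∩ Callum ∩ Ines ∩ Carlos ∩ Grace: 08:45–09:15.
Total common minutes: 30.

30 minutes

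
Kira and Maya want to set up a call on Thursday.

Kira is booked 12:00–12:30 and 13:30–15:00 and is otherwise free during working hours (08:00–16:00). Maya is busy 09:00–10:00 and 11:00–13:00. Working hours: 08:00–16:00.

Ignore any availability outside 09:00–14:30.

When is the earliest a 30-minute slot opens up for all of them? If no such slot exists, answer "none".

Kira free within 08:00–16:00: 08:00–12:00, 12:30–13:30, 15:00–16:00.
Maya free within 08:00–16:00: 08:00–09:00, 10:00–11:00, 13:00–16:00.
Kira ∩ Maya: 08:00–09:00, 10:00–11:00, 13:00–13:30, 15:00–16:00.
Restricted to 09:00–14:30: 10:00–11:00, 13:00–13:30.
Windows ≥ 30 min: 10:00–11:00, 13:00–13:30.
Earliest such window starts at 10:00.

10:00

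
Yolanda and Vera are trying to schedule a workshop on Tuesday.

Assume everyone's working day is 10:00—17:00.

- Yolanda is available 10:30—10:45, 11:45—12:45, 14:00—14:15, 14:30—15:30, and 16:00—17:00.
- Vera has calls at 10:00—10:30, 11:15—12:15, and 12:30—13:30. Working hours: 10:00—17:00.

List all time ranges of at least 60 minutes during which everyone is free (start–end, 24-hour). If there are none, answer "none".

14:30–15:30, 16:00–17:00

Vera free within 10:00–17:00: 10:30–11:15, 12:15–12:30, 13:30–17:00.
Yolanda ∩ Vera: 10:30–10:45, 12:15–12:30, 14:00–14:15, 14:30–15:30, 16:00–17:00.
Windows ≥ 60 min: 14:30–15:30, 16:00–17:00.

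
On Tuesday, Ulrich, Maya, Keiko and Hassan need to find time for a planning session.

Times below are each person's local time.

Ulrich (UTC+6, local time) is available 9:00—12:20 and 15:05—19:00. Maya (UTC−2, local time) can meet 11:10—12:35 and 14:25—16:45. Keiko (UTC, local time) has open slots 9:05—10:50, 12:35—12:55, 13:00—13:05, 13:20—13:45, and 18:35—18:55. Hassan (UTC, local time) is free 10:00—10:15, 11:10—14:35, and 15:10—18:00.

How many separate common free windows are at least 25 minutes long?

Ulrich → UTC: 03:00–06:20, 09:05–13:00.
Maya → UTC: 13:10–14:35, 16:25–18:45.
Keiko → UTC: 09:05–10:50, 12:35–12:55, 13:00–13:05, 13:20–13:45, 18:35–18:55.
Hassan → UTC: 10:00–10:15, 11:10–14:35, 15:10–18:00.
Ulrich ∩ Maya: (none).
Ulrich ∩ Maya ∩ Keiko: (none).
Ulrich ∩ Maya ∩ Keiko ∩ Hassan: (none).
Windows ≥ 25 min: (none).
That's 0 windows.

0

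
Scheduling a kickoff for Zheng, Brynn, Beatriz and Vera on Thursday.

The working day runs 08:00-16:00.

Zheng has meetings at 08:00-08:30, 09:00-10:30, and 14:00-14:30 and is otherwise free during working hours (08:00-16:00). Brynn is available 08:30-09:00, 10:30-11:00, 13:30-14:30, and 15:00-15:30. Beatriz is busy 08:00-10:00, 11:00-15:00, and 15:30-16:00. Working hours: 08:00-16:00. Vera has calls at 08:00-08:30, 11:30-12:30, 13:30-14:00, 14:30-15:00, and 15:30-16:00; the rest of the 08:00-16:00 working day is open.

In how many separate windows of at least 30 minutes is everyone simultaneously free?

Zheng free within 08:00–16:00: 08:30–09:00, 10:30–14:00, 14:30–16:00.
Beatriz free within 08:00–16:00: 10:00–11:00, 15:00–15:30.
Vera free within 08:00–16:00: 08:30–11:30, 12:30–13:30, 14:00–14:30, 15:00–15:30.
Zheng ∩ Brynn: 08:30–09:00, 10:30–11:00, 13:30–14:00, 15:00–15:30.
Zheng ∩ Brynn ∩ Beatriz: 10:30–11:00, 15:00–15:30.
Zheng ∩ Brynn ∩ Beatriz ∩ Vera: 10:30–11:00, 15:00–15:30.
Windows ≥ 30 min: 10:30–11:00, 15:00–15:30.
That's 2 windows.

2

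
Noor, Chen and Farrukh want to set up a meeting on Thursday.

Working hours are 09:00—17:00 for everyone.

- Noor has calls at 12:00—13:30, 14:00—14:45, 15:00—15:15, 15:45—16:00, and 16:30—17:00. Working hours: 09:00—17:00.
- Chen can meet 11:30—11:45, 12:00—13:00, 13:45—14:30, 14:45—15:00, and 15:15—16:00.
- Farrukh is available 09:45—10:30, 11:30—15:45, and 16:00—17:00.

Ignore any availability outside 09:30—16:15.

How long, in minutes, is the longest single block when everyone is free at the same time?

Noor free within 09:00–17:00: 09:00–12:00, 13:30–14:00, 14:45–15:00, 15:15–15:45, 16:00–16:30.
Noor ∩ Chen: 11:30–11:45, 13:45–14:00, 14:45–15:00, 15:15–15:45.
Noor ∩ Chen ∩ Farrukh: 11:30–11:45, 13:45–14:00, 14:45–15:00, 15:15–15:45.
Restricted to 09:30–16:15: 11:30–11:45, 13:45–14:00, 14:45–15:00, 15:15–15:45.
Common window lengths: 15, 15, 15, 30 min; longest is 30.

30 minutes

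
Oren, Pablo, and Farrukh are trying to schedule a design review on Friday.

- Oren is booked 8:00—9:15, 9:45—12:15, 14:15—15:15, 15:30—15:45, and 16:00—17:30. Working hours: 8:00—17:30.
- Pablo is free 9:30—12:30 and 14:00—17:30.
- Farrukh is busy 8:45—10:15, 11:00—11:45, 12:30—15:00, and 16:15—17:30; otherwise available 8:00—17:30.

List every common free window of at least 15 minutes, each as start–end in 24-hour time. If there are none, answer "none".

Oren free within 08:00–17:30: 09:15–09:45, 12:15–14:15, 15:15–15:30, 15:45–16:00.
Farrukh free within 08:00–17:30: 08:00–08:45, 10:15–11:00, 11:45–12:30, 15:00–16:15.
Oren ∩ Pablo: 09:30–09:45, 12:15–12:30, 14:00–14:15, 15:15–15:30, 15:45–16:00.
Oren ∩ Pablo ∩ Farrukh: 12:15–12:30, 15:15–15:30, 15:45–16:00.
Windows ≥ 15 min: 12:15–12:30, 15:15–15:30, 15:45–16:00.

12:15–12:30, 15:15–15:30, 15:45–16:00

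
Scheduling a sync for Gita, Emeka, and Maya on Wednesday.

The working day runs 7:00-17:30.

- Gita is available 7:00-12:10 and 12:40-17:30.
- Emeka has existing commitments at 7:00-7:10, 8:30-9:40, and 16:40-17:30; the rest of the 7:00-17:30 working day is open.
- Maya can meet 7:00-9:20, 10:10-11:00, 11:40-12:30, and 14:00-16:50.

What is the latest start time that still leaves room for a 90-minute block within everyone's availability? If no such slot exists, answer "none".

Emeka free within 07:00–17:30: 07:10–08:30, 09:40–16:40.
Gita ∩ Emeka: 07:10–08:30, 09:40–12:10, 12:40–16:40.
Gita ∩ Emeka ∩ Maya: 07:10–08:30, 10:10–11:00, 11:40–12:10, 14:00–16:40.
Windows ≥ 90 min: 14:00–16:40.
Latest start in the last window 14:00–16:40 is 16:40 − 90 min = 15:10.

15:10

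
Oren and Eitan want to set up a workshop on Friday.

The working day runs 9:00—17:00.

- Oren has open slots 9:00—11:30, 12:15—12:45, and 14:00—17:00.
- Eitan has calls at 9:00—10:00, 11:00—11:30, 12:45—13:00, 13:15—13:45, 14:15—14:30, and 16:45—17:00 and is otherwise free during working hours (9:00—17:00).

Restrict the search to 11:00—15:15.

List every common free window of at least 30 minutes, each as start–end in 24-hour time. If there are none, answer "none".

Eitan free within 09:00–17:00: 10:00–11:00, 11:30–12:45, 13:00–13:15, 13:45–14:15, 14:30–16:45.
Oren ∩ Eitan: 10:00–11:00, 12:15–12:45, 14:00–14:15, 14:30–16:45.
Restricted to 11:00–15:15: 12:15–12:45, 14:00–14:15, 14:30–15:15.
Windows ≥ 30 min: 12:15–12:45, 14:30–15:15.

12:15–12:45, 14:30–15:15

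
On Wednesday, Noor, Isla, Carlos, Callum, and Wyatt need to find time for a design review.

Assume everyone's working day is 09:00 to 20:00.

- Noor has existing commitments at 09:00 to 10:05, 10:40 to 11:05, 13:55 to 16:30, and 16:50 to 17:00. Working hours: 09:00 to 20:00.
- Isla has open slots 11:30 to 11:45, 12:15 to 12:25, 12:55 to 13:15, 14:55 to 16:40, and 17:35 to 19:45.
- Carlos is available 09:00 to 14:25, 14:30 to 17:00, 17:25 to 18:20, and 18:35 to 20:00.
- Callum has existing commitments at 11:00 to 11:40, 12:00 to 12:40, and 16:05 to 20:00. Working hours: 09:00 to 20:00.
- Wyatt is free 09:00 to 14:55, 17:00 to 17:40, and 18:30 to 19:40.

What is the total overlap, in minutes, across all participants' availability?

25 minutes

Noor free within 09:00–20:00: 10:05–10:40, 11:05–13:55, 16:30–16:50, 17:00–20:00.
Callum free within 09:00–20:00: 09:00–11:00, 11:40–12:00, 12:40–16:05.
Noor ∩ Isla: 11:30–11:45, 12:15–12:25, 12:55–13:15, 16:30–16:40, 17:35–19:45.
Noor ∩ Isla ∩ Carlos: 11:30–11:45, 12:15–12:25, 12:55–13:15, 16:30–16:40, 17:35–18:20, 18:35–19:45.
Noor ∩ Isla ∩ Carlos ∩ Callum: 11:40–11:45, 12:55–13:15.
Noor ∩ Isla ∩ Carlos ∩ Callum ∩ Wyatt: 11:40–11:45, 12:55–13:15.
Total common minutes: 5 + 20 = 25.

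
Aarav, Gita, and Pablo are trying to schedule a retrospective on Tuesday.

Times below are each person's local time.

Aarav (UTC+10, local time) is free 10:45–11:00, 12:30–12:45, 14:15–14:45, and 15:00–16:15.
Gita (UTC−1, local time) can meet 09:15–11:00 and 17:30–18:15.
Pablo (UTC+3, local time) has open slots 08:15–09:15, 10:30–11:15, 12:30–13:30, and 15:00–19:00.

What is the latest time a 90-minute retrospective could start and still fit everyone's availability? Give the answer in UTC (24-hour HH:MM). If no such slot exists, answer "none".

none

Aarav → UTC: 00:45–01:00, 02:30–02:45, 04:15–04:45, 05:00–06:15.
Gita → UTC: 10:15–12:00, 18:30–19:15.
Pablo → UTC: 05:15–06:15, 07:30–08:15, 09:30–10:30, 12:00–16:00.
Aarav ∩ Gita: (none).
Aarav ∩ Gita ∩ Pablo: (none).
Windows ≥ 90 min: (none).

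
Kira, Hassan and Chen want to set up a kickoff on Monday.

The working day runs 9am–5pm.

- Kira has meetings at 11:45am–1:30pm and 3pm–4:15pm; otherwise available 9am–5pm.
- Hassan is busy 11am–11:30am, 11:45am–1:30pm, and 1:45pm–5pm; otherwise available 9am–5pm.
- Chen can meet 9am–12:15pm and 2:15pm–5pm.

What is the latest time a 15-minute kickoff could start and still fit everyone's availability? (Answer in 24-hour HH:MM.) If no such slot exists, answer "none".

11:30

Kira free within 09:00–17:00: 09:00–11:45, 13:30–15:00, 16:15–17:00.
Hassan free within 09:00–17:00: 09:00–11:00, 11:30–11:45, 13:30–13:45.
Kira ∩ Hassan: 09:00–11:00, 11:30–11:45, 13:30–13:45.
Kira ∩ Hassan ∩ Chen: 09:00–11:00, 11:30–11:45.
Windows ≥ 15 min: 09:00–11:00, 11:30–11:45.
Latest start in the last window 11:30–11:45 is 11:45 − 15 min = 11:30.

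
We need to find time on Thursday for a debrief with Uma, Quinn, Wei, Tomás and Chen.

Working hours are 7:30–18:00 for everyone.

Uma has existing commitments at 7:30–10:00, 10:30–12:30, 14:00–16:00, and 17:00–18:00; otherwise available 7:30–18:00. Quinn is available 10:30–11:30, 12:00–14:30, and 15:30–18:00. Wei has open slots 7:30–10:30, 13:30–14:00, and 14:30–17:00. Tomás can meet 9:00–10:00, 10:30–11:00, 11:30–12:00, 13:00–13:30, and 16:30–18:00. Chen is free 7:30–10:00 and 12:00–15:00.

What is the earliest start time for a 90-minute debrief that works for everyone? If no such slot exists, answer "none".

Uma free within 07:30–18:00: 10:00–10:30, 12:30–14:00, 16:00–17:00.
Uma ∩ Quinn: 12:30–14:00, 16:00–17:00.
Uma ∩ Quinn ∩ Wei: 13:30–14:00, 16:00–17:00.
Uma ∩ Quinn ∩ Wei ∩ Tomás: 16:30–17:00.
Uma ∩ Quinn ∩ Wei ∩ Tomás ∩ Chen: (none).
Windows ≥ 90 min: (none).

none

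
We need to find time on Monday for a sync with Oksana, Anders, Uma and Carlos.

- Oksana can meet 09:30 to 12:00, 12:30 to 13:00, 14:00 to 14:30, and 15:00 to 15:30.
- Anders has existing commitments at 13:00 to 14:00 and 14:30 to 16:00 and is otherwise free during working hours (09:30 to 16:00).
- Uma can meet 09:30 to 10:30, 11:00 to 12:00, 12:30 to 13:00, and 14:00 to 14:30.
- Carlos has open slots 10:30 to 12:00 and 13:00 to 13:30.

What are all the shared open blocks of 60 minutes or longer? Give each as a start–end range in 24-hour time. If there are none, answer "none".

11:00–12:00

Anders free within 09:30–16:00: 09:30–13:00, 14:00–14:30.
Oksana ∩ Anders: 09:30–12:00, 12:30–13:00, 14:00–14:30.
Oksana ∩ Anders ∩ Uma: 09:30–10:30, 11:00–12:00, 12:30–13:00, 14:00–14:30.
Oksana ∩ Anders ∩ Uma ∩ Carlos: 11:00–12:00.
Windows ≥ 60 min: 11:00–12:00.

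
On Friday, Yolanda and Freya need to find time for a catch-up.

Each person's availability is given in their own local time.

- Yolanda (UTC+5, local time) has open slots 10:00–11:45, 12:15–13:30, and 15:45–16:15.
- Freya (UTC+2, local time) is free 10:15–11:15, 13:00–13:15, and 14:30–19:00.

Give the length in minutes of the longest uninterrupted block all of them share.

15 minutes

Yolanda → UTC: 05:00–06:45, 07:15–08:30, 10:45–11:15.
Freya → UTC: 08:15–09:15, 11:00–11:15, 12:30–17:00.
Yolanda ∩ Freya: 08:15–08:30, 11:00–11:15.
Common window lengths: 15, 15 min; longest is 15.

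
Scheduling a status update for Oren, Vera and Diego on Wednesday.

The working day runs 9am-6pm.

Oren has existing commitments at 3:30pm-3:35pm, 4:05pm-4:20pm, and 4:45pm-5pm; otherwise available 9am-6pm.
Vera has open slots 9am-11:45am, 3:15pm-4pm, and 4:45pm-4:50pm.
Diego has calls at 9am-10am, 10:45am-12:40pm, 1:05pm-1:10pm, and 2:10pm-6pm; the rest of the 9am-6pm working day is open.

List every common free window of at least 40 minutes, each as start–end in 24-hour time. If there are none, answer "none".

Oren free within 09:00–18:00: 09:00–15:30, 15:35–16:05, 16:20–16:45, 17:00–18:00.
Diego free within 09:00–18:00: 10:00–10:45, 12:40–13:05, 13:10–14:10.
Oren ∩ Vera: 09:00–11:45, 15:15–15:30, 15:35–16:00.
Oren ∩ Vera ∩ Diego: 10:00–10:45.
Windows ≥ 40 min: 10:00–10:45.

10:00–10:45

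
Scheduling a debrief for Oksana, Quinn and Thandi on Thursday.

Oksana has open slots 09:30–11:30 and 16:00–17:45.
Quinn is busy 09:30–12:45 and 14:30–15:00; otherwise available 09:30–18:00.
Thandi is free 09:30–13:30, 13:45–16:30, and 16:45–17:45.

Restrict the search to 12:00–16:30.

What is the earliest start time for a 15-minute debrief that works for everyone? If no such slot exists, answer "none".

Quinn free within 09:30–18:00: 12:45–14:30, 15:00–18:00.
Oksana ∩ Quinn: 16:00–17:45.
Oksana ∩ Quinn ∩ Thandi: 16:00–16:30, 16:45–17:45.
Restricted to 12:00–16:30: 16:00–16:30.
Windows ≥ 15 min: 16:00–16:30.
Earliest such window starts at 16:00.

16:00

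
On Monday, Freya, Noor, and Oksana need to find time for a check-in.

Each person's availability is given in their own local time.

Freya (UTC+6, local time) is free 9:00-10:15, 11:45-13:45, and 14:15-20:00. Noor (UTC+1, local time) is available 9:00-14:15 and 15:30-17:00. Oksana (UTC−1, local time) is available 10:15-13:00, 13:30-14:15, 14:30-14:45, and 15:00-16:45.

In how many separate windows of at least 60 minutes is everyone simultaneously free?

Freya → UTC: 03:00–04:15, 05:45–07:45, 08:15–14:00.
Noor → UTC: 08:00–13:15, 14:30–16:00.
Oksana → UTC: 11:15–14:00, 14:30–15:15, 15:30–15:45, 16:00–17:45.
Freya ∩ Noor: 08:15–13:15.
Freya ∩ Noor ∩ Oksana: 11:15–13:15.
Windows ≥ 60 min: 11:15–13:15.
That's 1 window.

1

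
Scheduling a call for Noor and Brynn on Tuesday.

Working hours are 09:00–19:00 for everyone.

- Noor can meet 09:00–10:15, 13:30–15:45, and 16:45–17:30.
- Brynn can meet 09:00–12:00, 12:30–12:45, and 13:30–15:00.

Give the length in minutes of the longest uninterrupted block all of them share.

Noor ∩ Brynn: 09:00–10:15, 13:30–15:00.
Common window lengths: 75, 90 min; longest is 90.

90 minutes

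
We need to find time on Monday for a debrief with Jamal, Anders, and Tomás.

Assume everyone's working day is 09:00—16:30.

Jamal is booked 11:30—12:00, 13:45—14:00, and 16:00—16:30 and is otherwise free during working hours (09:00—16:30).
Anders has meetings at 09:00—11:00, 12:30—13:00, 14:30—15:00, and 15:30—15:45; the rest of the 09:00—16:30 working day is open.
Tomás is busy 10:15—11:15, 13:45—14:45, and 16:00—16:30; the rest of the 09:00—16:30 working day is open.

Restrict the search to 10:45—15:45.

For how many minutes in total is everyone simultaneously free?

Jamal free within 09:00–16:30: 09:00–11:30, 12:00–13:45, 14:00–16:00.
Anders free within 09:00–16:30: 11:00–12:30, 13:00–14:30, 15:00–15:30, 15:45–16:30.
Tomás free within 09:00–16:30: 09:00–10:15, 11:15–13:45, 14:45–16:00.
Jamal ∩ Anders: 11:00–11:30, 12:00–12:30, 13:00–13:45, 14:00–14:30, 15:00–15:30, 15:45–16:00.
Jamal ∩ Anders ∩ Tomás: 11:15–11:30, 12:00–12:30, 13:00–13:45, 15:00–15:30, 15:45–16:00.
Restricted to 10:45–15:45: 11:15–11:30, 12:00–12:30, 13:00–13:45, 15:00–15:30.
Total common minutes: 15 + 30 + 45 + 30 = 120.

120 minutes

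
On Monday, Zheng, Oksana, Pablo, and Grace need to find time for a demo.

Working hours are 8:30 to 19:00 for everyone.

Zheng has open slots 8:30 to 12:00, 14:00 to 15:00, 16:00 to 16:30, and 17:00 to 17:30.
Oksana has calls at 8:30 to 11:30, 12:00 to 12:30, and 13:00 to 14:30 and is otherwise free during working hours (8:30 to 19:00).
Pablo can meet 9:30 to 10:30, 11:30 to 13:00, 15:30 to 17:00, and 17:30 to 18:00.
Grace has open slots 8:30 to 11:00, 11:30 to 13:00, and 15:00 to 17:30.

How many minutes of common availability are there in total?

60 minutes

Oksana free within 08:30–19:00: 11:30–12:00, 12:30–13:00, 14:30–19:00.
Zheng ∩ Oksana: 11:30–12:00, 14:30–15:00, 16:00–16:30, 17:00–17:30.
Zheng ∩ Oksana ∩ Pablo: 11:30–12:00, 16:00–16:30.
Zheng ∩ Oksana ∩ Pablo ∩ Grace: 11:30–12:00, 16:00–16:30.
Total common minutes: 30 + 30 = 60.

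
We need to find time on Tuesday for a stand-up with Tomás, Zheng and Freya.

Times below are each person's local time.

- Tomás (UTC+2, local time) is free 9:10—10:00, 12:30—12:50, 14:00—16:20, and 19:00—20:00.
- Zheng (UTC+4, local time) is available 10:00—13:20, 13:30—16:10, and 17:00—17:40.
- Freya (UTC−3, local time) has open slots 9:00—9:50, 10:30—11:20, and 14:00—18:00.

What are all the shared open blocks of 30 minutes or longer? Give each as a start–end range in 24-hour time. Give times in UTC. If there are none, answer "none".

none

Tomás → UTC: 07:10–08:00, 10:30–10:50, 12:00–14:20, 17:00–18:00.
Zheng → UTC: 06:00–09:20, 09:30–12:10, 13:00–13:40.
Freya → UTC: 12:00–12:50, 13:30–14:20, 17:00–21:00.
Tomás ∩ Zheng: 07:10–08:00, 10:30–10:50, 12:00–12:10, 13:00–13:40.
Tomás ∩ Zheng ∩ Freya: 12:00–12:10, 13:30–13:40.
Windows ≥ 30 min: (none).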